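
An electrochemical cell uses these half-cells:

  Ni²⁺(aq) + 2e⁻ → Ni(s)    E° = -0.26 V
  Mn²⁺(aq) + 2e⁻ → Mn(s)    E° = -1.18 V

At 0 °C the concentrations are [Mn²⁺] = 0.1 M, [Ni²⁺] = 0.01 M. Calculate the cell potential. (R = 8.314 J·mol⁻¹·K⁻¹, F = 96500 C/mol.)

The Ni²⁺/Ni couple has the higher reduction potential and acts as the cathode, so E°_cell = -0.26 − (-1.18) = 0.92 V.
Balancing electrons gives n = 2; the reaction quotient is Q = [Mn²⁺]/[Ni²⁺] = 10.0.
E = E° − (RT/nF) ln Q = 0.92 − (8.314×273)/(2×96500) × (2.303) = 0.920 − 0.027 = 0.893 V.

0.893 V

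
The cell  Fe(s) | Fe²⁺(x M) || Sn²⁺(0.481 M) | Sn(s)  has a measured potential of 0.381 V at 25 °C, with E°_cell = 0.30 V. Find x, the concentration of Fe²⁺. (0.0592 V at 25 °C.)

8.8 × 10^-4 M

From the Nernst equation, log Q = n(E° − E)/0.0592 = 2(0.30 − 0.381)/0.0592 = -2.736, so Q = 0.00183.
With Q = [Fe²⁺]/[Sn²⁺] and the known concentrations, [Fe²⁺] in the numerator gives [Fe²⁺] = 8.8 × 10^-4 M.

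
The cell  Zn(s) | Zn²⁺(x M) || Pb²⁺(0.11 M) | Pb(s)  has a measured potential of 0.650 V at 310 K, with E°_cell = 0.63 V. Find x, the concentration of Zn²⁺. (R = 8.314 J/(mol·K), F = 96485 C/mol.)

From the Nernst equation, ln Q = nF(E° − E)/RT = 2×96485×(0.63 − 0.650)/(8.314×310) = -1.497, so Q = 0.224.
With Q = [Zn²⁺]/[Pb²⁺] and the known concentrations, [Zn²⁺] in the numerator gives [Zn²⁺] = 0.025 M.

0.025 M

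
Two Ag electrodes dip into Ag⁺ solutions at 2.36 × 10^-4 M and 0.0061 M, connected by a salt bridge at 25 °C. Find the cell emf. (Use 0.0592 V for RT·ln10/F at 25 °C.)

0.084 V

Both half-cells are Ag⁺/Ag, so E°_cell = 0. The concentrated side is the cathode; the cell reaction moves Ag⁺ from high to low concentration with n = 1.
Q = [Ag⁺]_dilute/[Ag⁺]_conc = 2.36 × 10^-4/0.0061 = 0.0387.
E = 0 − (0.0592/1) log Q = −(0.0592/1)(-1.412) = 0.0836 V.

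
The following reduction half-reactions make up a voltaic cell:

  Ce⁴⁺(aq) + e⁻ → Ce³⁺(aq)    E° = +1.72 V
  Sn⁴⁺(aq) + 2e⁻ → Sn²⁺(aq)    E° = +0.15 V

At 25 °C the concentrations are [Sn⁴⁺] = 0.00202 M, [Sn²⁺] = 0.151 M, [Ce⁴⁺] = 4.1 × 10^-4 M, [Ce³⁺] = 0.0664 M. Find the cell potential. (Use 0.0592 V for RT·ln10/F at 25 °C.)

The Ce⁴⁺/Ce³⁺ couple has the higher reduction potential and acts as the cathode, so E°_cell = +1.72 − (+0.15) = 1.57 V.
Balancing electrons gives n = 2; the reaction quotient is Q = [Sn⁴⁺]·[Ce³⁺]^2/([Sn²⁺]·[Ce⁴⁺]^2) = 351.
At 25 °C, E = E° − (0.0592/n) log Q = 1.57 − (0.0592/2)(2.545) = 1.570 − 0.075 = 1.495 V.

1.49 V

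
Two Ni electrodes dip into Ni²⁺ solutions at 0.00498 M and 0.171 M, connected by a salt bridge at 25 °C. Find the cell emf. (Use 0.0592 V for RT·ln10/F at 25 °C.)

Both half-cells are Ni²⁺/Ni, so E°_cell = 0. The concentrated side is the cathode; the cell reaction moves Ni²⁺ from high to low concentration with n = 2.
Q = [Ni²⁺]_dilute/[Ni²⁺]_conc = 0.00498/0.171 = 0.0291.
E = 0 − (0.0592/2) log Q = −(0.0592/2)(-1.536) = 0.0455 V.

0.045 V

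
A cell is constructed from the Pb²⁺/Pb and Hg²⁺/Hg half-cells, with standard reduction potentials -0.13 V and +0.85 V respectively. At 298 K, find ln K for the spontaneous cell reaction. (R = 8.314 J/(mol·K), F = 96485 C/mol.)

ln K = 76.3

E°_cell = +0.85 − (-0.13) = 0.98 V, with n = 2 electrons transferred.
At equilibrium E = 0, so the Nernst equation gives ln K = nFE°/RT = (2)(96485)(0.98)/((8.314)(298)) = 76.33.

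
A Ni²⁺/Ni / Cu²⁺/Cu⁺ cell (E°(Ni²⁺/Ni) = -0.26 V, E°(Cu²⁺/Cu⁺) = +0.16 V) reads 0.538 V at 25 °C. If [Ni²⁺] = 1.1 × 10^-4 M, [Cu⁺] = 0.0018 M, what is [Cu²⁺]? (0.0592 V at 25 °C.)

From the Nernst equation, log Q = n(E° − E)/0.0592 = 2(0.42 − 0.538)/0.0592 = -3.986, so Q = 1.03 × 10^-4.
With Q = [Ni²⁺]·[Cu⁺]^2/[Cu²⁺]^2 and the known concentrations, [Cu²⁺]^2 in the denominator gives [Cu²⁺] = 0.0019 M.

0.0019 M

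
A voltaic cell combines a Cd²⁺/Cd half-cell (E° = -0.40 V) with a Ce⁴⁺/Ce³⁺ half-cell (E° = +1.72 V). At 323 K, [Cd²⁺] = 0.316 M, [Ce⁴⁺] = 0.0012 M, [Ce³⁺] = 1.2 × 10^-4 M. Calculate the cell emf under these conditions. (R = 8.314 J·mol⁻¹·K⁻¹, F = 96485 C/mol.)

2.20 V

The Ce⁴⁺/Ce³⁺ couple has the higher reduction potential and acts as the cathode, so E°_cell = +1.72 − (-0.40) = 2.12 V.
Balancing electrons gives n = 2; the reaction quotient is Q = [Cd²⁺]·[Ce³⁺]^2/[Ce⁴⁺]^2 = 0.00316.
E = E° − (RT/nF) ln Q = 2.12 − (8.314×323)/(2×96485) × (-5.757) = 2.120 + 0.080 = 2.200 V.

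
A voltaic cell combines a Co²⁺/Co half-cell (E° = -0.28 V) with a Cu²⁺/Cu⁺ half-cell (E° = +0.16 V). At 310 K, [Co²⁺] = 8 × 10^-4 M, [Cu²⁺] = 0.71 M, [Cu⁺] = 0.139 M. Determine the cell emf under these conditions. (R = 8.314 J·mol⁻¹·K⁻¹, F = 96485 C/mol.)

The Cu²⁺/Cu⁺ couple has the higher reduction potential and acts as the cathode, so E°_cell = +0.16 − (-0.28) = 0.44 V.
Balancing electrons gives n = 2; the reaction quotient is Q = [Co²⁺]·[Cu⁺]^2/[Cu²⁺]^2 = 3.07 × 10^-5.
E = E° − (RT/nF) ln Q = 0.44 − (8.314×310)/(2×96485) × (-10.392) = 0.440 + 0.139 = 0.579 V.

0.579 V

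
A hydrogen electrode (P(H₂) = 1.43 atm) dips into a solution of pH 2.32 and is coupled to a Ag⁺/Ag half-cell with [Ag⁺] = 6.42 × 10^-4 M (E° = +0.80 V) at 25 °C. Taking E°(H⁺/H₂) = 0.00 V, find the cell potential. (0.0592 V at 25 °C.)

0.75 V

The Ag⁺/Ag couple is the cathode, so E°_cell = 0.80 V; n = 2.
[H⁺] = 10^(−2.32) = 0.0048 M, and Q = [H⁺]^2 / ([Ag⁺]^2·P(H₂)) = 38.9.
E = E° − (0.0592/2) log Q = 0.80 − (0.0592/2)(1.590) = 0.753 V.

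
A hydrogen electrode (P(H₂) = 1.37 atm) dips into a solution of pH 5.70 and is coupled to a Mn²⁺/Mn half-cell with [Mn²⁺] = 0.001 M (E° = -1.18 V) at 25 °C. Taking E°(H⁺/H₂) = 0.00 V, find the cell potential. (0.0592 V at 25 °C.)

The hydrogen couple is the cathode, so E°_cell = 1.18 V; n = 2.
[H⁺] = 10^(−5.70) = 2 × 10^-6 M, and Q = [Mn²⁺]·P(H₂) / [H⁺]^2 = 3.44 × 10^8.
E = E° − (0.0592/2) log Q = 1.18 − (0.0592/2)(8.537) = 0.927 V.

0.93 V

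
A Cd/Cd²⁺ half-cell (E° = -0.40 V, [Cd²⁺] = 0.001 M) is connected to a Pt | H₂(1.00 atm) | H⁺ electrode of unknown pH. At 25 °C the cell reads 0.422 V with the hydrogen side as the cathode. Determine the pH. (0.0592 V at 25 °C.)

E°_cell = 0.40 V and n = 2.
log Q = n(E° − E)/0.0592 = 2×(0.40 − 0.422)/0.0592 = -0.743.
With Q = [Cd²⁺]·P(H₂) / [H⁺]^2, solving for [H⁺] gives log[H⁺] = -1.128, so pH = 1.13.

pH = 1.13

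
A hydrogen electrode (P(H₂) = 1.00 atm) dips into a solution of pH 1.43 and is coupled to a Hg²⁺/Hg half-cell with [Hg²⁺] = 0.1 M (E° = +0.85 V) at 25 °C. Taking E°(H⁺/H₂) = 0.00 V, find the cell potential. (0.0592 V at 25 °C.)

The Hg²⁺/Hg couple is the cathode, so E°_cell = 0.85 V; n = 2.
[H⁺] = 10^(−1.43) = 0.037 M, and Q = [H⁺]^2 / ([Hg²⁺]·P(H₂)) = 0.0138.
E = E° − (0.0592/2) log Q = 0.85 − (0.0592/2)(-1.860) = 0.905 V.

0.91 V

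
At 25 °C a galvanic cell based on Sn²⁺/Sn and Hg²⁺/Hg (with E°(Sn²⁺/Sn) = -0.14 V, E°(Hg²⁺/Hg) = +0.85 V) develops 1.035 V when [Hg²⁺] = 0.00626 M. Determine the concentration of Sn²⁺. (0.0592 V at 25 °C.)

1.9 × 10^-4 M

From the Nernst equation, log Q = n(E° − E)/0.0592 = 2(0.99 − 1.035)/0.0592 = -1.520, so Q = 0.0302.
With Q = [Sn²⁺]/[Hg²⁺] and the known concentrations, [Sn²⁺] in the numerator gives [Sn²⁺] = 1.9 × 10^-4 M.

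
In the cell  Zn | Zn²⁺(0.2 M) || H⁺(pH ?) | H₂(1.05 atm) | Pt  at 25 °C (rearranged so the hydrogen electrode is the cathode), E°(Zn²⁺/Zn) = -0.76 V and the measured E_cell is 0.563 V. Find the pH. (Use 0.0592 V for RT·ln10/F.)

pH = 3.67

E°_cell = 0.76 V and n = 2.
log Q = n(E° − E)/0.0592 = 2×(0.76 − 0.563)/0.0592 = 6.655.
With Q = [Zn²⁺]·P(H₂) / [H⁺]^2, solving for [H⁺] gives log[H⁺] = -3.667, so pH = 3.67.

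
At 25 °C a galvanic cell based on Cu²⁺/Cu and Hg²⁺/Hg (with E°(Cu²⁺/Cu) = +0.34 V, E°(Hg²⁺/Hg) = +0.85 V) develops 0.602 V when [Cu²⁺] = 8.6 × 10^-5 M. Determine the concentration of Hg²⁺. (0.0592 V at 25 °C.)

0.11 M

From the Nernst equation, log Q = n(E° − E)/0.0592 = 2(0.51 − 0.602)/0.0592 = -3.108, so Q = 7.8 × 10^-4.
With Q = [Cu²⁺]/[Hg²⁺] and the known concentrations, [Hg²⁺] in the denominator gives [Hg²⁺] = 0.11 M.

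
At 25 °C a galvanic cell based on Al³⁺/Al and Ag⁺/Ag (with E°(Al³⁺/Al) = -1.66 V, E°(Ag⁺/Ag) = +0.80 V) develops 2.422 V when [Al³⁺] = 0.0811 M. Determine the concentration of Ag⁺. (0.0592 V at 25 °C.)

0.099 M

From the Nernst equation, log Q = n(E° − E)/0.0592 = 3(2.46 − 2.422)/0.0592 = 1.926, so Q = 84.3.
With Q = [Al³⁺]/[Ag⁺]^3 and the known concentrations, [Ag⁺]^3 in the denominator gives [Ag⁺] = 0.099 M.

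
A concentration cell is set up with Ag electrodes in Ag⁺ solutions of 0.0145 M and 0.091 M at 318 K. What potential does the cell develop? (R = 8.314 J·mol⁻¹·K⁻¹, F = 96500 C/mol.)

Both half-cells are Ag⁺/Ag, so E°_cell = 0. The concentrated side is the cathode; the cell reaction moves Ag⁺ from high to low concentration with n = 1.
Q = [Ag⁺]_dilute/[Ag⁺]_conc = 0.0145/0.091 = 0.159.
E = 0 − (RT/nF) ln Q = −((8.314×318)/(1×96500))(-1.837) = 0.0503 V.

0.050 V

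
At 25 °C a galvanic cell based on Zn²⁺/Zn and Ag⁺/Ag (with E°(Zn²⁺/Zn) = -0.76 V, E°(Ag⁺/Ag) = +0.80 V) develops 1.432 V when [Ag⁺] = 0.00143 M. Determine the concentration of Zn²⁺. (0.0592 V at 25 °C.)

From the Nernst equation, log Q = n(E° − E)/0.0592 = 2(1.56 − 1.432)/0.0592 = 4.324, so Q = 2.11 × 10^4.
With Q = [Zn²⁺]/[Ag⁺]^2 and the known concentrations, [Zn²⁺] in the numerator gives [Zn²⁺] = 0.043 M.

0.043 M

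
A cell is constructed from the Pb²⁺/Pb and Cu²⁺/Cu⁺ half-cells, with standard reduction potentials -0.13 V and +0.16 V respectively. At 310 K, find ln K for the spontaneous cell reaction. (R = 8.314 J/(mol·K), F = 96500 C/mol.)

E°_cell = +0.16 − (-0.13) = 0.29 V, with n = 2 electrons transferred.
At equilibrium E = 0, so the Nernst equation gives ln K = nFE°/RT = (2)(96500)(0.29)/((8.314)(310)) = 21.72.

ln K = 21.7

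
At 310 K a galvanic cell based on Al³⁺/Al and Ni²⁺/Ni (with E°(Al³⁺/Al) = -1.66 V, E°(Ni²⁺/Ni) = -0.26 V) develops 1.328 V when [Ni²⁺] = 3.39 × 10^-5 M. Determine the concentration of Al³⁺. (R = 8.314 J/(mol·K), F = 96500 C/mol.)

From the Nernst equation, ln Q = nF(E° − E)/RT = 6×96500×(1.40 − 1.328)/(8.314×310) = 16.175, so Q = 1.06 × 10^7.
With Q = [Al³⁺]^2/[Ni²⁺]^3 and the known concentrations, [Al³⁺]^2 in the numerator gives [Al³⁺] = 6.4 × 10^-4 M.

6.4 × 10^-4 M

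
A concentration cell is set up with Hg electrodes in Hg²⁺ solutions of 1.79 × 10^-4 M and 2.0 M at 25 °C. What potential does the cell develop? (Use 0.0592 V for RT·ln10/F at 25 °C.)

0.12 V

Both half-cells are Hg²⁺/Hg, so E°_cell = 0. The concentrated side is the cathode; the cell reaction moves Hg²⁺ from high to low concentration with n = 2.
Q = [Hg²⁺]_dilute/[Hg²⁺]_conc = 1.79 × 10^-4/2.0 = 8.95 × 10^-5.
E = 0 − (0.0592/2) log Q = −(0.0592/2)(-4.048) = 0.1198 V.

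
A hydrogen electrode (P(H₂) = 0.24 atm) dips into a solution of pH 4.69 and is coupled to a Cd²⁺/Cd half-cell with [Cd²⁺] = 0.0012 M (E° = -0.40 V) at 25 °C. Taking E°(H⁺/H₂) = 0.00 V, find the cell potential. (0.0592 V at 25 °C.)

The hydrogen couple is the cathode, so E°_cell = 0.40 V; n = 2.
[H⁺] = 10^(−4.69) = 2 × 10^-5 M, and Q = [Cd²⁺]·P(H₂) / [H⁺]^2 = 6.91 × 10^5.
E = E° − (0.0592/2) log Q = 0.40 − (0.0592/2)(5.839) = 0.227 V.

0.23 V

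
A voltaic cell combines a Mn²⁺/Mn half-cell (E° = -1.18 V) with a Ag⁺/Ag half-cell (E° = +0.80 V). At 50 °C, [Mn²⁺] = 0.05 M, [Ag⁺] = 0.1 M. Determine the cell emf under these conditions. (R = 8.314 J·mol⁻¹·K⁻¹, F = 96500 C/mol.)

The Ag⁺/Ag couple has the higher reduction potential and acts as the cathode, so E°_cell = +0.80 − (-1.18) = 1.98 V.
Balancing electrons gives n = 2; the reaction quotient is Q = [Mn²⁺]/[Ag⁺]^2 = 5.00.
E = E° − (RT/nF) ln Q = 1.98 − (8.314×323)/(2×96500) × (1.609) = 1.980 − 0.022 = 1.958 V.

1.96 V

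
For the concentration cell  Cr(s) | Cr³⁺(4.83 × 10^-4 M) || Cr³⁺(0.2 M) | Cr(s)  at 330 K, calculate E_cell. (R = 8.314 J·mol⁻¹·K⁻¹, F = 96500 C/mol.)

Both half-cells are Cr³⁺/Cr, so E°_cell = 0. The concentrated side is the cathode; the cell reaction moves Cr³⁺ from high to low concentration with n = 3.
Q = [Cr³⁺]_dilute/[Cr³⁺]_conc = 4.83 × 10^-4/0.2 = 0.00241.
E = 0 − (RT/nF) ln Q = −((8.314×330)/(3×96500))(-6.026) = 0.0571 V.

0.057 V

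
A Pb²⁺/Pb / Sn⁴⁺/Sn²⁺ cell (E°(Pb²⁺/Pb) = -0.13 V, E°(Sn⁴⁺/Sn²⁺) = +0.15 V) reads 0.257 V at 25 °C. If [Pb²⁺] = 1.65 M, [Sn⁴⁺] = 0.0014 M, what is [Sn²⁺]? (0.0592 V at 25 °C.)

0.0051 M

From the Nernst equation, log Q = n(E° − E)/0.0592 = 2(0.28 − 0.257)/0.0592 = 0.777, so Q = 5.98.
With Q = [Pb²⁺]·[Sn²⁺]/[Sn⁴⁺] and the known concentrations, [Sn²⁺] in the numerator gives [Sn²⁺] = 0.0051 M.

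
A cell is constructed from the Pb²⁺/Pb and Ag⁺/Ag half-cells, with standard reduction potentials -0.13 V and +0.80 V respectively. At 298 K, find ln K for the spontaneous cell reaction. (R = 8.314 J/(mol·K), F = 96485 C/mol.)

E°_cell = +0.80 − (-0.13) = 0.93 V, with n = 2 electrons transferred.
At equilibrium E = 0, so the Nernst equation gives ln K = nFE°/RT = (2)(96485)(0.93)/((8.314)(298)) = 72.43.

ln K = 72.4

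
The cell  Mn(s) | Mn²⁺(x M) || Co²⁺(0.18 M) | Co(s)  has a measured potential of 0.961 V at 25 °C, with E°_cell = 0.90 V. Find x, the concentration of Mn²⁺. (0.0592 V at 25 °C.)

From the Nernst equation, log Q = n(E° − E)/0.0592 = 2(0.90 − 0.961)/0.0592 = -2.061, so Q = 0.00869.
With Q = [Mn²⁺]/[Co²⁺] and the known concentrations, [Mn²⁺] in the numerator gives [Mn²⁺] = 0.0016 M.

0.0016 M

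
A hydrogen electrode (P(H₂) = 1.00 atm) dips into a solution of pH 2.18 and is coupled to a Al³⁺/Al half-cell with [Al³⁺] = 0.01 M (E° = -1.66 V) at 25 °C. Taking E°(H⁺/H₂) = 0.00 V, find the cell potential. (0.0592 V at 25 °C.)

The hydrogen couple is the cathode, so E°_cell = 1.66 V; n = 6.
[H⁺] = 10^(−2.18) = 0.0066 M, and Q = [Al³⁺]^2·P(H₂)^3 / [H⁺]^6 = 1.2 × 10^9.
E = E° − (0.0592/6) log Q = 1.66 − (0.0592/6)(9.080) = 1.570 V.

1.57 V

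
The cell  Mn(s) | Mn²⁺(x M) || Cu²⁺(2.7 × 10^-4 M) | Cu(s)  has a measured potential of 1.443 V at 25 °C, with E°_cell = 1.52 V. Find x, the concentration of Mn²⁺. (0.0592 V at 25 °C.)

0.11 M

From the Nernst equation, log Q = n(E° − E)/0.0592 = 2(1.52 − 1.443)/0.0592 = 2.601, so Q = 399.
With Q = [Mn²⁺]/[Cu²⁺] and the known concentrations, [Mn²⁺] in the numerator gives [Mn²⁺] = 0.11 M.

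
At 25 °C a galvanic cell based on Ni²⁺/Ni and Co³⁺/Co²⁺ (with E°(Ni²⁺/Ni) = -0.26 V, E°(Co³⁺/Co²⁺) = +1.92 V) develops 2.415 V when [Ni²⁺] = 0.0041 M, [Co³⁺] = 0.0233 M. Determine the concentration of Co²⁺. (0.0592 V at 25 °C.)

From the Nernst equation, log Q = n(E° − E)/0.0592 = 2(2.18 − 2.415)/0.0592 = -7.939, so Q = 1.15 × 10^-8.
With Q = [Ni²⁺]·[Co²⁺]^2/[Co³⁺]^2 and the known concentrations, [Co²⁺]^2 in the numerator gives [Co²⁺] = 3.9 × 10^-5 M.

3.9 × 10^-5 M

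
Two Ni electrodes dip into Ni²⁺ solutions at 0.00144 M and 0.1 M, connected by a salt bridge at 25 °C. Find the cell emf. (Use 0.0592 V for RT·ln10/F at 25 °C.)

0.055 V

Both half-cells are Ni²⁺/Ni, so E°_cell = 0. The concentrated side is the cathode; the cell reaction moves Ni²⁺ from high to low concentration with n = 2.
Q = [Ni²⁺]_dilute/[Ni²⁺]_conc = 0.00144/0.1 = 0.0144.
E = 0 − (0.0592/2) log Q = −(0.0592/2)(-1.842) = 0.0545 V.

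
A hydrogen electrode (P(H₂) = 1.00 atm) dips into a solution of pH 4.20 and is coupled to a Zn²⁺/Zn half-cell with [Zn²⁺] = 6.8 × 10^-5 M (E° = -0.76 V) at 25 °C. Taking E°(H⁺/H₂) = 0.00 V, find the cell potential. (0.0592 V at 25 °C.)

The hydrogen couple is the cathode, so E°_cell = 0.76 V; n = 2.
[H⁺] = 10^(−4.20) = 6.3 × 10^-5 M, and Q = [Zn²⁺]·P(H₂) / [H⁺]^2 = 1.71 × 10^4.
E = E° − (0.0592/2) log Q = 0.76 − (0.0592/2)(4.233) = 0.635 V.

0.63 V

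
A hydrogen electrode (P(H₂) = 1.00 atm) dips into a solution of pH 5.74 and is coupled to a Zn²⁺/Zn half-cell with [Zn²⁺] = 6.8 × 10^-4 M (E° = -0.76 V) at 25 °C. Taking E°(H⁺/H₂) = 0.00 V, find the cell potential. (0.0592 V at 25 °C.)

0.51 V

The hydrogen couple is the cathode, so E°_cell = 0.76 V; n = 2.
[H⁺] = 10^(−5.74) = 1.8 × 10^-6 M, and Q = [Zn²⁺]·P(H₂) / [H⁺]^2 = 2.05 × 10^8.
E = E° − (0.0592/2) log Q = 0.76 − (0.0592/2)(8.313) = 0.514 V.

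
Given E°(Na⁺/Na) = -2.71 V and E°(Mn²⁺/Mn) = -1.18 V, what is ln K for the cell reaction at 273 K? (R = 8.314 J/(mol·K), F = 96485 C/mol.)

ln K = 130.1

E°_cell = -1.18 − (-2.71) = 1.53 V, with n = 2 electrons transferred.
At equilibrium E = 0, so the Nernst equation gives ln K = nFE°/RT = (2)(96485)(1.53)/((8.314)(273)) = 130.08.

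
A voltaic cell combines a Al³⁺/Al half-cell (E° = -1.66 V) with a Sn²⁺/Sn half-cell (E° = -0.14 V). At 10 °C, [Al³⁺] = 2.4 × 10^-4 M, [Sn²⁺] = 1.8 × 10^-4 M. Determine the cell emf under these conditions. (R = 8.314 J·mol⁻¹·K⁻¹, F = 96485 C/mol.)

1.48 V

The Sn²⁺/Sn couple has the higher reduction potential and acts as the cathode, so E°_cell = -0.14 − (-1.66) = 1.52 V.
Balancing electrons gives n = 6; the reaction quotient is Q = [Al³⁺]^2/[Sn²⁺]^3 = 9880.
E = E° − (RT/nF) ln Q = 1.52 − (8.314×283)/(6×96485) × (9.198) = 1.520 − 0.037 = 1.483 V.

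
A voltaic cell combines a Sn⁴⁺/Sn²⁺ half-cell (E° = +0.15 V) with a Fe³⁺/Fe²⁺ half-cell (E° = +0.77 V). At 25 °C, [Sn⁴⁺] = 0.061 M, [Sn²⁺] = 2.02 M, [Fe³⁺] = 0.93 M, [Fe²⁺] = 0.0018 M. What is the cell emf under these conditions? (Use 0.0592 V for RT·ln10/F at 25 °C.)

The Fe³⁺/Fe²⁺ couple has the higher reduction potential and acts as the cathode, so E°_cell = +0.77 − (+0.15) = 0.62 V.
Balancing electrons gives n = 2; the reaction quotient is Q = [Sn⁴⁺]·[Fe²⁺]^2/([Sn²⁺]·[Fe³⁺]^2) = 1.13 × 10^-7.
At 25 °C, E = E° − (0.0592/n) log Q = 0.62 − (0.0592/2)(-6.946) = 0.620 + 0.206 = 0.826 V.

0.826 V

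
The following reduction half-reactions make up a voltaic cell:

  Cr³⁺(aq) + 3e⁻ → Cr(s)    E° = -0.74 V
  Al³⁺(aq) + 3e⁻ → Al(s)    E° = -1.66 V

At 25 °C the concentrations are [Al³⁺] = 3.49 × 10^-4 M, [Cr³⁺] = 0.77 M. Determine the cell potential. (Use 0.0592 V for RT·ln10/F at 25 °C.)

The Cr³⁺/Cr couple has the higher reduction potential and acts as the cathode, so E°_cell = -0.74 − (-1.66) = 0.92 V.
Balancing electrons gives n = 3; the reaction quotient is Q = [Al³⁺]/[Cr³⁺] = 4.53 × 10^-4.
At 25 °C, E = E° − (0.0592/n) log Q = 0.92 − (0.0592/3)(-3.344) = 0.920 + 0.066 = 0.986 V.

0.986 V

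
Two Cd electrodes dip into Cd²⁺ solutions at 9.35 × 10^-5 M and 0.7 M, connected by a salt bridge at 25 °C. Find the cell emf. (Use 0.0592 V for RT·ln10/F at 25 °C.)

Both half-cells are Cd²⁺/Cd, so E°_cell = 0. The concentrated side is the cathode; the cell reaction moves Cd²⁺ from high to low concentration with n = 2.
Q = [Cd²⁺]_dilute/[Cd²⁺]_conc = 9.35 × 10^-5/0.7 = 1.34 × 10^-4.
E = 0 − (0.0592/2) log Q = −(0.0592/2)(-3.874) = 0.1147 V.

0.11 V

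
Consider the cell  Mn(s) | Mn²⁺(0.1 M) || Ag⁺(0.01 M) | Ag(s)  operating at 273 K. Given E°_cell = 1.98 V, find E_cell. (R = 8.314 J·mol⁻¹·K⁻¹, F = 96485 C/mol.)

Balancing electrons gives n = 2; the reaction quotient is Q = [Mn²⁺]/[Ag⁺]^2 = 1000.
E = E° − (RT/nF) ln Q = 1.98 − (8.314×273)/(2×96485) × (6.908) = 1.980 − 0.081 = 1.899 V.

1.90 V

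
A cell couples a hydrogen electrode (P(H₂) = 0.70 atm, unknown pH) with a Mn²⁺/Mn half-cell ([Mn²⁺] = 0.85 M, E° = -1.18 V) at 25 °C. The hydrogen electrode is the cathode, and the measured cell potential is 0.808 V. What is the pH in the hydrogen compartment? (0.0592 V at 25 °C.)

E°_cell = 1.18 V and n = 2.
log Q = n(E° − E)/0.0592 = 2×(1.18 − 0.808)/0.0592 = 12.568.
With Q = [Mn²⁺]·P(H₂) / [H⁺]^2, solving for [H⁺] gives log[H⁺] = -6.397, so pH = 6.40.

pH = 6.40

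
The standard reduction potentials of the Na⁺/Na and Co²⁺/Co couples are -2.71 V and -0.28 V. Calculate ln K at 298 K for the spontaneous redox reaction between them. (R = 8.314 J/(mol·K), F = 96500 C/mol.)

E°_cell = -0.28 − (-2.71) = 2.43 V, with n = 2 electrons transferred.
At equilibrium E = 0, so the Nernst equation gives ln K = nFE°/RT = (2)(96500)(2.43)/((8.314)(298)) = 189.29.

ln K = 189.3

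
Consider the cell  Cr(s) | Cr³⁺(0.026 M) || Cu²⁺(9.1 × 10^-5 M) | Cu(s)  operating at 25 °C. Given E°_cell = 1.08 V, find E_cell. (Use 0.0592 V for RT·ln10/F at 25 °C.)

Balancing electrons gives n = 6; the reaction quotient is Q = [Cr³⁺]^2/[Cu²⁺]^3 = 8.97 × 10^8.
At 25 °C, E = E° − (0.0592/n) log Q = 1.08 − (0.0592/6)(8.953) = 1.080 − 0.088 = 0.992 V.

0.992 V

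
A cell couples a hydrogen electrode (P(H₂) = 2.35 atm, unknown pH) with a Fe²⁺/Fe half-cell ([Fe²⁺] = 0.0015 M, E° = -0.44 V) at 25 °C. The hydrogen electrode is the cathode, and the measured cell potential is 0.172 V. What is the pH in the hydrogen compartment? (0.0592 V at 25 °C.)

E°_cell = 0.44 V and n = 2.
log Q = n(E° − E)/0.0592 = 2×(0.44 − 0.172)/0.0592 = 9.054.
With Q = [Fe²⁺]·P(H₂) / [H⁺]^2, solving for [H⁺] gives log[H⁺] = -5.753, so pH = 5.75.

pH = 5.75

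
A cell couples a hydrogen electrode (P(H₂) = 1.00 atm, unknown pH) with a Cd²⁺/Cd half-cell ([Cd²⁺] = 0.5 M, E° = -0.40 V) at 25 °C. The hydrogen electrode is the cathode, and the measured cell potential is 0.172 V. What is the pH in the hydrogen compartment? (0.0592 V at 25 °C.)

E°_cell = 0.40 V and n = 2.
log Q = n(E° − E)/0.0592 = 2×(0.40 − 0.172)/0.0592 = 7.703.
With Q = [Cd²⁺]·P(H₂) / [H⁺]^2, solving for [H⁺] gives log[H⁺] = -4.002, so pH = 4.00.

pH = 4.00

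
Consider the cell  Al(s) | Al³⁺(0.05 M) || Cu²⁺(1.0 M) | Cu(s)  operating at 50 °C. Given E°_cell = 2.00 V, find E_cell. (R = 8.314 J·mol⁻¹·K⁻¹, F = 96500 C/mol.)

Balancing electrons gives n = 6; the reaction quotient is Q = [Al³⁺]^2/[Cu²⁺]^3 = 0.00250.
E = E° − (RT/nF) ln Q = 2.00 − (8.314×323)/(6×96500) × (-5.991) = 2.000 + 0.028 = 2.028 V.

2.03 V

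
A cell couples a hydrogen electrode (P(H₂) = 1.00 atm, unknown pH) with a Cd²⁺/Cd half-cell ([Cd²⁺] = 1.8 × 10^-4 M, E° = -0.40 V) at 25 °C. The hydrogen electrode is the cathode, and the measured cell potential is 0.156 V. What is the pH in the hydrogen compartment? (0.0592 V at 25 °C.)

E°_cell = 0.40 V and n = 2.
log Q = n(E° − E)/0.0592 = 2×(0.40 − 0.156)/0.0592 = 8.243.
With Q = [Cd²⁺]·P(H₂) / [H⁺]^2, solving for [H⁺] gives log[H⁺] = -5.994, so pH = 5.99.

pH = 5.99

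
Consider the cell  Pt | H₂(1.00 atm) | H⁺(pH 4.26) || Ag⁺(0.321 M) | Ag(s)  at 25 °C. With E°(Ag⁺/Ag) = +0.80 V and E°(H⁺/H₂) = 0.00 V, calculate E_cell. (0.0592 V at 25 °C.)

1.02 V

The Ag⁺/Ag couple is the cathode, so E°_cell = 0.80 V; n = 2.
[H⁺] = 10^(−4.26) = 5.5 × 10^-5 M, and Q = [H⁺]^2 / ([Ag⁺]^2·P(H₂)) = 2.93 × 10^-8.
E = E° − (0.0592/2) log Q = 0.80 − (0.0592/2)(-7.533) = 1.023 V.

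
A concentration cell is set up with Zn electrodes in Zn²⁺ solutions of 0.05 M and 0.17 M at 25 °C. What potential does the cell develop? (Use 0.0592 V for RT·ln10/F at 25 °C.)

0.016 V

Both half-cells are Zn²⁺/Zn, so E°_cell = 0. The concentrated side is the cathode; the cell reaction moves Zn²⁺ from high to low concentration with n = 2.
Q = [Zn²⁺]_dilute/[Zn²⁺]_conc = 0.05/0.17 = 0.294.
E = 0 − (0.0592/2) log Q = −(0.0592/2)(-0.531) = 0.0157 V.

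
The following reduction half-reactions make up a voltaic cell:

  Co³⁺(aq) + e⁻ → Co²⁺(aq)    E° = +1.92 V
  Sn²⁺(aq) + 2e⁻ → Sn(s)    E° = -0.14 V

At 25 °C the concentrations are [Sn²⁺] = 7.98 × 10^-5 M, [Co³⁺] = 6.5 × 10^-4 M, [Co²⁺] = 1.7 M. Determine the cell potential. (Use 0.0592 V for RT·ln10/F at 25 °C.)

The Co³⁺/Co²⁺ couple has the higher reduction potential and acts as the cathode, so E°_cell = +1.92 − (-0.14) = 2.06 V.
Balancing electrons gives n = 2; the reaction quotient is Q = [Sn²⁺]·[Co²⁺]^2/[Co³⁺]^2 = 546.
At 25 °C, E = E° − (0.0592/n) log Q = 2.06 − (0.0592/2)(2.737) = 2.060 − 0.081 = 1.979 V.

1.98 V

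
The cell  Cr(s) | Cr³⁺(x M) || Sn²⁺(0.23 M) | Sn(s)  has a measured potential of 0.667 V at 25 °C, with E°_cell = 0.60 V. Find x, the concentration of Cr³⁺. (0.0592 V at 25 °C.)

4.4 × 10^-5 M

From the Nernst equation, log Q = n(E° − E)/0.0592 = 6(0.60 − 0.667)/0.0592 = -6.791, so Q = 1.62 × 10^-7.
With Q = [Cr³⁺]^2/[Sn²⁺]^3 and the known concentrations, [Cr³⁺]^2 in the numerator gives [Cr³⁺] = 4.4 × 10^-5 M.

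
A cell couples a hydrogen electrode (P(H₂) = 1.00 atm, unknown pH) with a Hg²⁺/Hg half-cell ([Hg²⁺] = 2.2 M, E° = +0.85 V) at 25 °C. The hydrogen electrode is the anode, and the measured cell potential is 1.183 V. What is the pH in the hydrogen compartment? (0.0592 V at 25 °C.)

E°_cell = 0.85 V and n = 2.
log Q = n(E° − E)/0.0592 = 2×(0.85 − 1.183)/0.0592 = -11.250.
With Q = [H⁺]^2 / ([Hg²⁺]·P(H₂)), solving for [H⁺] gives log[H⁺] = -5.454, so pH = 5.45.

pH = 5.45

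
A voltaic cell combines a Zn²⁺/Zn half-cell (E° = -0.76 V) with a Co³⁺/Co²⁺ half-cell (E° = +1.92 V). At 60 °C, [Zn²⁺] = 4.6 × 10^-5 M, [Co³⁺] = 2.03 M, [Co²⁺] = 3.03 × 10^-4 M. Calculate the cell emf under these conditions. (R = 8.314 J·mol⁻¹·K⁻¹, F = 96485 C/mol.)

The Co³⁺/Co²⁺ couple has the higher reduction potential and acts as the cathode, so E°_cell = +1.92 − (-0.76) = 2.68 V.
Balancing electrons gives n = 2; the reaction quotient is Q = [Zn²⁺]·[Co²⁺]^2/[Co³⁺]^2 = 1.02 × 10^-12.
E = E° − (RT/nF) ln Q = 2.68 − (8.314×333)/(2×96485) × (-27.606) = 2.680 + 0.396 = 3.076 V.

3.08 V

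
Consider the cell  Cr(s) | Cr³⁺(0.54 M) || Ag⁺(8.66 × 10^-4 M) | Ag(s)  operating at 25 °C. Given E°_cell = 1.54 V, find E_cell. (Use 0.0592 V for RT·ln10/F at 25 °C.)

1.36 V

Balancing electrons gives n = 3; the reaction quotient is Q = [Cr³⁺]/[Ag⁺]^3 = 8.31 × 10^8.
At 25 °C, E = E° − (0.0592/n) log Q = 1.54 − (0.0592/3)(8.920) = 1.540 − 0.176 = 1.364 V.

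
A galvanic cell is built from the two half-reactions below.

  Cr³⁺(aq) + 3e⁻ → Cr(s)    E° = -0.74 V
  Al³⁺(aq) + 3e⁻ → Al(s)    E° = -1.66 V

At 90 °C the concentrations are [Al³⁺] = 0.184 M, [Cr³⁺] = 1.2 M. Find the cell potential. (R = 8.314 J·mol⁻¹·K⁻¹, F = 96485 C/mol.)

0.940 V

The Cr³⁺/Cr couple has the higher reduction potential and acts as the cathode, so E°_cell = -0.74 − (-1.66) = 0.92 V.
Balancing electrons gives n = 3; the reaction quotient is Q = [Al³⁺]/[Cr³⁺] = 0.153.
E = E° − (RT/nF) ln Q = 0.92 − (8.314×363)/(3×96485) × (-1.875) = 0.920 + 0.020 = 0.940 V.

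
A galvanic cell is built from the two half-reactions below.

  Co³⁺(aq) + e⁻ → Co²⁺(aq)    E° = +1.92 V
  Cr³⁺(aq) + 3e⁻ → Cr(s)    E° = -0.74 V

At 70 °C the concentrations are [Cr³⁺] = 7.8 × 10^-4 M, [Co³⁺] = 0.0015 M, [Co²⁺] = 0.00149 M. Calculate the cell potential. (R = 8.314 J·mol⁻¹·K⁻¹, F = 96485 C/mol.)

The Co³⁺/Co²⁺ couple has the higher reduction potential and acts as the cathode, so E°_cell = +1.92 − (-0.74) = 2.66 V.
Balancing electrons gives n = 3; the reaction quotient is Q = [Cr³⁺]·[Co²⁺]^3/[Co³⁺]^3 = 7.65 × 10^-4.
E = E° − (RT/nF) ln Q = 2.66 − (8.314×343)/(3×96485) × (-7.176) = 2.660 + 0.071 = 2.731 V.

2.73 V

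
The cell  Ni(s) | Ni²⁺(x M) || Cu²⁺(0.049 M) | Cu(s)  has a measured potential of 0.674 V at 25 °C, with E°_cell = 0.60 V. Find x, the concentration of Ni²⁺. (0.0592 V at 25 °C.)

From the Nernst equation, log Q = n(E° − E)/0.0592 = 2(0.60 − 0.674)/0.0592 = -2.500, so Q = 0.00316.
With Q = [Ni²⁺]/[Cu²⁺] and the known concentrations, [Ni²⁺] in the numerator gives [Ni²⁺] = 1.5 × 10^-4 M.

1.5 × 10^-4 M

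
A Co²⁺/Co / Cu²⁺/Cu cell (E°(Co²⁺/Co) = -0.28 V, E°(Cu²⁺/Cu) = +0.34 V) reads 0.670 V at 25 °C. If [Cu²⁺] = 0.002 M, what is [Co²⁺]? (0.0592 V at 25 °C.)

From the Nernst equation, log Q = n(E° − E)/0.0592 = 2(0.62 − 0.670)/0.0592 = -1.689, so Q = 0.0205.
With Q = [Co²⁺]/[Cu²⁺] and the known concentrations, [Co²⁺] in the numerator gives [Co²⁺] = 4.1 × 10^-5 M.

4.1 × 10^-5 M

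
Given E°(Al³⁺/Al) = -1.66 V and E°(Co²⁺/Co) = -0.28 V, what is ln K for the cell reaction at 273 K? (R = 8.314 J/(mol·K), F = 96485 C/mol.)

E°_cell = -0.28 − (-1.66) = 1.38 V, with n = 6 electrons transferred.
At equilibrium E = 0, so the Nernst equation gives ln K = nFE°/RT = (6)(96485)(1.38)/((8.314)(273)) = 351.98.

ln K = 352.0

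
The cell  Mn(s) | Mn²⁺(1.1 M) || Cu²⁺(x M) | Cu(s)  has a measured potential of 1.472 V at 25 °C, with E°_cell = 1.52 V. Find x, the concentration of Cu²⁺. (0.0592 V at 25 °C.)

From the Nernst equation, log Q = n(E° − E)/0.0592 = 2(1.52 − 1.472)/0.0592 = 1.622, so Q = 41.8.
With Q = [Mn²⁺]/[Cu²⁺] and the known concentrations, [Cu²⁺] in the denominator gives [Cu²⁺] = 0.026 M.

0.026 M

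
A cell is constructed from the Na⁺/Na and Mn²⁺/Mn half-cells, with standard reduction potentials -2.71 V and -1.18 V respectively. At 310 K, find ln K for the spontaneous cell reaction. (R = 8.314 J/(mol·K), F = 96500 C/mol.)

E°_cell = -1.18 − (-2.71) = 1.53 V, with n = 2 electrons transferred.
At equilibrium E = 0, so the Nernst equation gives ln K = nFE°/RT = (2)(96500)(1.53)/((8.314)(310)) = 114.57.

ln K = 114.6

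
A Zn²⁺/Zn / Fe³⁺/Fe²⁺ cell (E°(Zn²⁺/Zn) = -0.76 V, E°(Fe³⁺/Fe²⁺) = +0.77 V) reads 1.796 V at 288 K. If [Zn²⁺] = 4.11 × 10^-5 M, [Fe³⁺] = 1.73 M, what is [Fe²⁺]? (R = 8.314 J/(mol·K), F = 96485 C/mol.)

0.006 M

From the Nernst equation, ln Q = nF(E° − E)/RT = 2×96485×(1.53 − 1.796)/(8.314×288) = -21.437, so Q = 4.9 × 10^-10.
With Q = [Zn²⁺]·[Fe²⁺]^2/[Fe³⁺]^2 and the known concentrations, [Fe²⁺]^2 in the numerator gives [Fe²⁺] = 0.006 M.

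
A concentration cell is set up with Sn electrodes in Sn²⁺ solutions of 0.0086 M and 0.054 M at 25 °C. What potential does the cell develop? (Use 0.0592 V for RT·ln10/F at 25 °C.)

0.024 V

Both half-cells are Sn²⁺/Sn, so E°_cell = 0. The concentrated side is the cathode; the cell reaction moves Sn²⁺ from high to low concentration with n = 2.
Q = [Sn²⁺]_dilute/[Sn²⁺]_conc = 0.0086/0.054 = 0.159.
E = 0 − (0.0592/2) log Q = −(0.0592/2)(-0.798) = 0.0236 V.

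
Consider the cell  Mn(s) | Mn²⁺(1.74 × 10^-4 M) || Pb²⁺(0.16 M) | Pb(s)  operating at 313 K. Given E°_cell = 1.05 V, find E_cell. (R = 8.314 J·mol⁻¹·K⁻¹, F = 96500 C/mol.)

1.14 V

Balancing electrons gives n = 2; the reaction quotient is Q = [Mn²⁺]/[Pb²⁺] = 0.00109.
E = E° − (RT/nF) ln Q = 1.05 − (8.314×313)/(2×96500) × (-6.824) = 1.050 + 0.092 = 1.142 V.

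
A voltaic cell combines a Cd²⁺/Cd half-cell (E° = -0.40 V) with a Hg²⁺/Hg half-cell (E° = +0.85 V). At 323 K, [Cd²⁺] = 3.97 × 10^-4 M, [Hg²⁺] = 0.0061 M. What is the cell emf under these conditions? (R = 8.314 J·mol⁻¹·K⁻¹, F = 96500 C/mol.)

The Hg²⁺/Hg couple has the higher reduction potential and acts as the cathode, so E°_cell = +0.85 − (-0.40) = 1.25 V.
Balancing electrons gives n = 2; the reaction quotient is Q = [Cd²⁺]/[Hg²⁺] = 0.0651.
E = E° − (RT/nF) ln Q = 1.25 − (8.314×323)/(2×96500) × (-2.732) = 1.250 + 0.038 = 1.288 V.

1.29 V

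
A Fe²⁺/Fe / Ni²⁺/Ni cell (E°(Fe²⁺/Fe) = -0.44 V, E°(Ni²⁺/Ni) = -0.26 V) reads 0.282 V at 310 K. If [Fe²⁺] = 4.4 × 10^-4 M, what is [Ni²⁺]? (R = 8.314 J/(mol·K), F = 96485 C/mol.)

From the Nernst equation, ln Q = nF(E° − E)/RT = 2×96485×(0.18 − 0.282)/(8.314×310) = -7.637, so Q = 4.82 × 10^-4.
With Q = [Fe²⁺]/[Ni²⁺] and the known concentrations, [Ni²⁺] in the denominator gives [Ni²⁺] = 0.91 M.

0.91 M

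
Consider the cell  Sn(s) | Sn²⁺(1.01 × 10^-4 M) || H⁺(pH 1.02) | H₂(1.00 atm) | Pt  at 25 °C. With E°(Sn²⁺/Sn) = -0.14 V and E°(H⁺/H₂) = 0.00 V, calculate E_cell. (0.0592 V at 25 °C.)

0.20 V

The hydrogen couple is the cathode, so E°_cell = 0.14 V; n = 2.
[H⁺] = 10^(−1.02) = 0.095 M, and Q = [Sn²⁺]·P(H₂) / [H⁺]^2 = 0.0111.
E = E° − (0.0592/2) log Q = 0.14 − (0.0592/2)(-1.956) = 0.198 V.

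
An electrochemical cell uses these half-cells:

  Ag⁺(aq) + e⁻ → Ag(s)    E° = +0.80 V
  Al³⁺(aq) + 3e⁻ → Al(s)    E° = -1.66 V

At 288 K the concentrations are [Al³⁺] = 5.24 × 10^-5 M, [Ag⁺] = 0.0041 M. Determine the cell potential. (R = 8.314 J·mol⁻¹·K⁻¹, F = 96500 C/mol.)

2.41 V

The Ag⁺/Ag couple has the higher reduction potential and acts as the cathode, so E°_cell = +0.80 − (-1.66) = 2.46 V.
Balancing electrons gives n = 3; the reaction quotient is Q = [Al³⁺]/[Ag⁺]^3 = 760.
E = E° − (RT/nF) ln Q = 2.46 − (8.314×288)/(3×96500) × (6.634) = 2.460 − 0.055 = 2.405 V.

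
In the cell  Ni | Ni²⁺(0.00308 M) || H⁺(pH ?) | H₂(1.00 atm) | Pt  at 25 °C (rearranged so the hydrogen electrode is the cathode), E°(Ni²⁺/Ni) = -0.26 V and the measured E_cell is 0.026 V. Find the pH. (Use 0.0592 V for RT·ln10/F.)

pH = 5.21

E°_cell = 0.26 V and n = 2.
log Q = n(E° − E)/0.0592 = 2×(0.26 − 0.026)/0.0592 = 7.905.
With Q = [Ni²⁺]·P(H₂) / [H⁺]^2, solving for [H⁺] gives log[H⁺] = -5.208, so pH = 5.21.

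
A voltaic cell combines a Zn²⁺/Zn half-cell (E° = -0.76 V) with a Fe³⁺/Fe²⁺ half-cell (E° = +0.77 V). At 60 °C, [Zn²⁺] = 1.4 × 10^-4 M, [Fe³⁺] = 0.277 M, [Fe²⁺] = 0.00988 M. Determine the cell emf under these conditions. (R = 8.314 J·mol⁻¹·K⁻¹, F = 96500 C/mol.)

1.75 V

The Fe³⁺/Fe²⁺ couple has the higher reduction potential and acts as the cathode, so E°_cell = +0.77 − (-0.76) = 1.53 V.
Balancing electrons gives n = 2; the reaction quotient is Q = [Zn²⁺]·[Fe²⁺]^2/[Fe³⁺]^2 = 1.78 × 10^-7.
E = E° − (RT/nF) ln Q = 1.53 − (8.314×333)/(2×96500) × (-15.541) = 1.530 + 0.223 = 1.753 V.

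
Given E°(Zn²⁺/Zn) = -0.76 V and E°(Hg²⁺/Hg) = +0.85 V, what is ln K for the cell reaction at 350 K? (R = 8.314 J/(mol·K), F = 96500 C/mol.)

ln K = 106.8

E°_cell = +0.85 − (-0.76) = 1.61 V, with n = 2 electrons transferred.
At equilibrium E = 0, so the Nernst equation gives ln K = nFE°/RT = (2)(96500)(1.61)/((8.314)(350)) = 106.78.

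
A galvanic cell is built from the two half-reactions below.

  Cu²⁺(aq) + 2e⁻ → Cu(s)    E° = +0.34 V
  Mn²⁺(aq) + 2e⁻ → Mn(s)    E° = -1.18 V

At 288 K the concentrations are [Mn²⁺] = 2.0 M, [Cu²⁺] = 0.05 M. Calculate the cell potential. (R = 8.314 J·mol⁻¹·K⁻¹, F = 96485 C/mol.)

The Cu²⁺/Cu couple has the higher reduction potential and acts as the cathode, so E°_cell = +0.34 − (-1.18) = 1.52 V.
Balancing electrons gives n = 2; the reaction quotient is Q = [Mn²⁺]/[Cu²⁺] = 40.0.
E = E° − (RT/nF) ln Q = 1.52 − (8.314×288)/(2×96485) × (3.689) = 1.520 − 0.046 = 1.474 V.

1.47 V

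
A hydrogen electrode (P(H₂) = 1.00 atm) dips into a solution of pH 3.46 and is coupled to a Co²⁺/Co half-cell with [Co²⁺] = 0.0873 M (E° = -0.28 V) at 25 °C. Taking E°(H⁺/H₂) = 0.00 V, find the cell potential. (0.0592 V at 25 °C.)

The hydrogen couple is the cathode, so E°_cell = 0.28 V; n = 2.
[H⁺] = 10^(−3.46) = 3.5 × 10^-4 M, and Q = [Co²⁺]·P(H₂) / [H⁺]^2 = 7.26 × 10^5.
E = E° − (0.0592/2) log Q = 0.28 − (0.0592/2)(5.861) = 0.107 V.

0.11 V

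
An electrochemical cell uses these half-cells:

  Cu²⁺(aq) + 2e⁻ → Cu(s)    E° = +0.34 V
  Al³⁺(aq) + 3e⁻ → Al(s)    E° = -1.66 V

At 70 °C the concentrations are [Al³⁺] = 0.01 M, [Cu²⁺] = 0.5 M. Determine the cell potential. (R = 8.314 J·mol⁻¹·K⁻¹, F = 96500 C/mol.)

The Cu²⁺/Cu couple has the higher reduction potential and acts as the cathode, so E°_cell = +0.34 − (-1.66) = 2.00 V.
Balancing electrons gives n = 6; the reaction quotient is Q = [Al³⁺]^2/[Cu²⁺]^3 = 8 × 10^-4.
E = E° − (RT/nF) ln Q = 2.00 − (8.314×343)/(6×96500) × (-7.131) = 2.000 + 0.035 = 2.035 V.

2.04 V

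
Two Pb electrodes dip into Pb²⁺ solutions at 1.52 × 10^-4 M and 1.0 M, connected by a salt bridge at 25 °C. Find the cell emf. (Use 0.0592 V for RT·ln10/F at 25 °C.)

0.11 V

Both half-cells are Pb²⁺/Pb, so E°_cell = 0. The concentrated side is the cathode; the cell reaction moves Pb²⁺ from high to low concentration with n = 2.
Q = [Pb²⁺]_dilute/[Pb²⁺]_conc = 1.52 × 10^-4/1.0 = 1.52 × 10^-4.
E = 0 − (0.0592/2) log Q = −(0.0592/2)(-3.818) = 0.1130 V.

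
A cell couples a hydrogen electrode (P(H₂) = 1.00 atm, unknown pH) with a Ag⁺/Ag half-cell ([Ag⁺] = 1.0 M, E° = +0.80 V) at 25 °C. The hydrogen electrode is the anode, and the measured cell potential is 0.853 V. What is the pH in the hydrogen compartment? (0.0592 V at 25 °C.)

E°_cell = 0.80 V and n = 2.
log Q = n(E° − E)/0.0592 = 2×(0.80 − 0.853)/0.0592 = -1.791.
With Q = [H⁺]^2 / ([Ag⁺]^2·P(H₂)), solving for [H⁺] gives log[H⁺] = -0.895, so pH = 0.90.

pH = 0.90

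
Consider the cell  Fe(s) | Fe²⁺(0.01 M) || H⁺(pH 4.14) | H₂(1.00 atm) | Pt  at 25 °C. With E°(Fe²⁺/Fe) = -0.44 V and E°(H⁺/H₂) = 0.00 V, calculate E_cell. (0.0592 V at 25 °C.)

0.25 V

The hydrogen couple is the cathode, so E°_cell = 0.44 V; n = 2.
[H⁺] = 10^(−4.14) = 7.2 × 10^-5 M, and Q = [Fe²⁺]·P(H₂) / [H⁺]^2 = 1.91 × 10^6.
E = E° − (0.0592/2) log Q = 0.44 − (0.0592/2)(6.280) = 0.254 V.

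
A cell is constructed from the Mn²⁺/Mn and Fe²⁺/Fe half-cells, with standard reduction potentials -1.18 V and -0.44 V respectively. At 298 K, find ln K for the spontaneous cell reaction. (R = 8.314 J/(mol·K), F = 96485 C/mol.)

E°_cell = -0.44 − (-1.18) = 0.74 V, with n = 2 electrons transferred.
At equilibrium E = 0, so the Nernst equation gives ln K = nFE°/RT = (2)(96485)(0.74)/((8.314)(298)) = 57.64.

ln K = 57.6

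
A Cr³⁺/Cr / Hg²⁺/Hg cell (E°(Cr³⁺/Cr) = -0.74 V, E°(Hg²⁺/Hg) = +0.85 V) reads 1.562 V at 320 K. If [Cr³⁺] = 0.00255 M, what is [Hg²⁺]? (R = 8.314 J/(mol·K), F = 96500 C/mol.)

From the Nernst equation, ln Q = nF(E° − E)/RT = 6×96500×(1.59 − 1.562)/(8.314×320) = 6.094, so Q = 443.
With Q = [Cr³⁺]^2/[Hg²⁺]^3 and the known concentrations, [Hg²⁺]^3 in the denominator gives [Hg²⁺] = 0.0024 M.

0.0024 M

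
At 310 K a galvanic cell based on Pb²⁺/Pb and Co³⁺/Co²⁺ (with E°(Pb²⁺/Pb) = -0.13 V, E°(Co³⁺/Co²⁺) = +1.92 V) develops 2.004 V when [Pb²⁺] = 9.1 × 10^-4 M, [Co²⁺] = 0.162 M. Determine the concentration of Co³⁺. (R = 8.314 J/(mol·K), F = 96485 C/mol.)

From the Nernst equation, ln Q = nF(E° − E)/RT = 2×96485×(2.05 − 2.004)/(8.314×310) = 3.444, so Q = 31.3.
With Q = [Pb²⁺]·[Co²⁺]^2/[Co³⁺]^2 and the known concentrations, [Co³⁺]^2 in the denominator gives [Co³⁺] = 8.7 × 10^-4 M.

8.7 × 10^-4 M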